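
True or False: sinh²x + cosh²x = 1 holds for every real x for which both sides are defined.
False.

Claim: sinh²x + cosh²x = 1.
Test a specific point where both sides are defined: x = 3/2.
LHS = sinh²x + cosh²x ≈ 10.0677
RHS = 1 ≈ 1.0000
Since 10.0677 ≠ 1.0000, the equation fails at this point, so it cannot hold for every real x for which both sides are defined.
The correct hyperbolic identity is cosh²x - sinh²x = 1 (a difference); the sum sinh²x + cosh²x equals cosh(2x).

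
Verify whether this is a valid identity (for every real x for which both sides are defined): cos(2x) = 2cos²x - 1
Yes, this is an identity.

Claim: cos(2x) = 2cos²x - 1.
Reasoning: cos(2x) = cos²x - sin²x. Replace sin²x by 1 - cos²x: cos²x - (1 - cos²x) = 2cos²x - 1.
So the two sides agree for every real x for which both sides are defined.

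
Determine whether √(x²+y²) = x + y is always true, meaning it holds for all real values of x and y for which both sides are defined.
No, this is NOT an identity.

Claim: √(x²+y²) = x + y.
Test a specific point where both sides are defined: x = 3, y = 2.
LHS = √(x²+y²) ≈ 3.6056
RHS = x + y ≈ 5.0000
Since 3.6056 ≠ 5.0000, the equation fails at this point, so it cannot hold for all real values of x and y for which both sides are defined.
(x+y)² = x² + 2xy + y², not x² + y², so the square root does not split this way.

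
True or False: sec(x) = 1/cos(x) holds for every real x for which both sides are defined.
True.

Claim: sec(x) = 1/cos(x).
Reasoning: sec(x) is by definition the reciprocal of cos(x), wherever cos(x) ≠ 0.
So the two sides agree for every real x for which both sides are defined.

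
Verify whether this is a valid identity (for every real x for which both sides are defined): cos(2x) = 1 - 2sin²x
Claim: cos(2x) = 1 - 2sin²x.
Reasoning: cos(2x) = cos²x - sin²x. Replace cos²x by 1 - sin²x: (1 - sin²x) - sin²x = 1 - 2sin²x.
So the two sides agree for every real x for which both sides are defined.

Conclusion: Yes, this is an identity.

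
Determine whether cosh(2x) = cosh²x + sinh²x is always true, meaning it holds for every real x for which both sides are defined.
Yes, this is an identity.

Claim: cosh(2x) = cosh²x + sinh²x.
Reasoning: cosh²x = (e^(2x) + 2 + e^(-2x))/4 and sinh²x = (e^(2x) - 2 + e^(-2x))/4. Adding gives (2e^(2x) + 2e^(-2x))/4 = (e^(2x) + e^(-2x))/2 = cosh(2x).
So the two sides agree for every real x for which both sides are defined.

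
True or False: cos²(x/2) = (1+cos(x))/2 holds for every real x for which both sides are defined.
Claim: cos²(x/2) = (1+cos(x))/2.
Reasoning: Use cos(2θ) = 2cos²θ - 1 with θ = x/2: cos(x) = 2cos²(x/2) - 1. Solving for cos²(x/2) gives (1 + cos(x))/2.
So the two sides agree for every real x for which both sides are defined.

Conclusion: True.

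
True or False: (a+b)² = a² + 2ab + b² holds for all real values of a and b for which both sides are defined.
True.

Claim: (a+b)² = a² + 2ab + b².
Reasoning: Expand: (a+b)² = (a+b)(a+b) = a·a + a·b + b·a + b·b = a² + 2ab + b².
So the two sides agree for all real values of a and b for which both sides are defined.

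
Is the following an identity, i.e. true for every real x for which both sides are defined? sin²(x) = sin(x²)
No, this is NOT an identity.

Claim: sin²(x) = sin(x²).
Test a specific point where both sides are defined: x = π/2.
LHS = sin²(x) ≈ 1.0000
RHS = sin(x²) ≈ 0.6243
Since 1.0000 ≠ 0.6243, the equation fails at this point, so it cannot hold for every real x for which both sides are defined.
sin²(x) means (sin x)², squaring the output; sin(x²) squares the input. These are different functions.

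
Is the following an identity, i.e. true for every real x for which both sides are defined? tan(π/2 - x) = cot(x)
Claim: tan(π/2 - x) = cot(x).
Reasoning: tan(π/2 - x) = sin(π/2 - x)/cos(π/2 - x) = cos(x)/sin(x) = cot(x), using the cofunction identities sin(π/2 - x) = cos(x) and cos(π/2 - x) = sin(x).
So the two sides agree for every real x for which both sides are defined.

Conclusion: Yes, this is an identity.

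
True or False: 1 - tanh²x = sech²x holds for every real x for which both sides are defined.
True.

Claim: 1 - tanh²x = sech²x.
Reasoning: Divide cosh²x - sinh²x = 1 through by cosh²x (never zero): 1 - tanh²x = 1/cosh²x = sech²x.
So the two sides agree for every real x for which both sides are defined.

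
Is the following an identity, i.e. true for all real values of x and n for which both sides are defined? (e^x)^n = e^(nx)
Claim: (e^x)^n = e^(nx).
Reasoning: e^x is a positive real number, and for a positive base B and real exponent n, B^n = e^(n·ln B). With B = e^x, ln B = x, so (e^x)^n = e^(n·x).
So the two sides agree for all real values of x and n for which both sides are defined.

Conclusion: Yes, this is an identity.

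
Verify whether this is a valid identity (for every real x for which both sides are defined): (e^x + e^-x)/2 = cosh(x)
Claim: (e^x + e^-x)/2 = cosh(x).
Reasoning: This is exactly the definition of the hyperbolic cosine: cosh(x) := (e^x + e^-x)/2.
So the two sides agree for every real x for which both sides are defined.

Conclusion: Yes, this is an identity.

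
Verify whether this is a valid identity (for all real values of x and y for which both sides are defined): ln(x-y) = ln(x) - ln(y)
No, this is NOT an identity.

Claim: ln(x-y) = ln(x) - ln(y).
Test a specific point where both sides are defined: x = 4, y = 3.
LHS = ln(x-y) ≈ 0.0000
RHS = ln(x) - ln(y) ≈ 0.2877
Since 0.0000 ≠ 0.2877, the equation fails at this point, so it cannot hold for all real values of x and y for which both sides are defined.
ln(x) - ln(y) = ln(x/y), not ln(x-y).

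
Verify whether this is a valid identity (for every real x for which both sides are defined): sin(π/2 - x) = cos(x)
Claim: sin(π/2 - x) = cos(x).
Reasoning: Use sin(u - v) = sin(u)cos(v) - cos(u)sin(v) with u = π/2, v = x: sin(π/2)cos(x) - cos(π/2)sin(x) = 1·cos(x) - 0·sin(x) = cos(x).
So the two sides agree for every real x for which both sides are defined.

Conclusion: Yes, this is an identity.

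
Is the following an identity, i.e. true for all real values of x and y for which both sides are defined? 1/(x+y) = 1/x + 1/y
No, this is NOT an identity.

Claim: 1/(x+y) = 1/x + 1/y.
Test a specific point where both sides are defined: x = 2, y = -1.
LHS = 1/(x+y) ≈ 1.0000
RHS = 1/x + 1/y ≈ -0.5000
Since 1.0000 ≠ -0.5000, the equation fails at this point, so it cannot hold for all real values of x and y for which both sides are defined.
1/x + 1/y = (x+y)/(xy), which is not 1/(x+y).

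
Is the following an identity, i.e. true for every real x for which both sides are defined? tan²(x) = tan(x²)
No, this is NOT an identity.

Claim: tan²(x) = tan(x²).
Test a specific point where both sides are defined: x = -π/6.
LHS = tan²(x) ≈ 0.3333
RHS = tan(x²) ≈ 0.2812
Since 0.3333 ≠ 0.2812, the equation fails at this point, so it cannot hold for every real x for which both sides are defined.
tan²(x) means (tan x)², squaring the output; tan(x²) squares the input. These are different functions.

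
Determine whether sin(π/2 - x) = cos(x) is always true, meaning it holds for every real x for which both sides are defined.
Yes, this is an identity.

Claim: sin(π/2 - x) = cos(x).
Reasoning: Use sin(u - v) = sin(u)cos(v) - cos(u)sin(v) with u = π/2, v = x: sin(π/2)cos(x) - cos(π/2)sin(x) = 1·cos(x) - 0·sin(x) = cos(x).
So the two sides agree for every real x for which both sides are defined.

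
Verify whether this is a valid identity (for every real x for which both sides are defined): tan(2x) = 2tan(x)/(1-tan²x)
Yes, this is an identity.

Claim: tan(2x) = 2tan(x)/(1-tan²x).
Reasoning: tan(2x) = sin(2x)/cos(2x) = 2sin(x)cos(x) / (cos²x - sin²x). Divide numerator and denominator by cos²x: 2tan(x) / (1 - tan²x).
So the two sides agree for every real x for which both sides are defined.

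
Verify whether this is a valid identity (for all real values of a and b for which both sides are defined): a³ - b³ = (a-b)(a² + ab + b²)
Yes, this is an identity.

Claim: a³ - b³ = (a-b)(a² + ab + b²).
Reasoning: Expand the right side: (a-b)(a² + ab + b²) = a³ + a²b + ab² - a²b - ab² - b³ = a³ - b³ (the middle terms cancel in pairs).
So the two sides agree for all real values of a and b for which both sides are defined.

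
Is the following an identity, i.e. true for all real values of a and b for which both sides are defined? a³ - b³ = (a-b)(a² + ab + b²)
Yes, this is an identity.

Claim: a³ - b³ = (a-b)(a² + ab + b²).
Reasoning: Expand the right side: (a-b)(a² + ab + b²) = a³ + a²b + ab² - a²b - ab² - b³ = a³ - b³ (the middle terms cancel in pairs).
So the two sides agree for all real values of a and b for which both sides are defined.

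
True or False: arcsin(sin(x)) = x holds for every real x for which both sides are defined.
Claim: arcsin(sin(x)) = x.
Test a specific point where both sides are defined: x = π.
LHS = arcsin(sin(x)) ≈ 0.0000
RHS = x ≈ 3.1416
Since 0.0000 ≠ 3.1416, the equation fails at this point, so it cannot hold for every real x for which both sides are defined.
arcsin only returns values in [-π/2, π/2], so arcsin(sin(x)) = x holds only for x in that interval, not for all real x.

Conclusion: False.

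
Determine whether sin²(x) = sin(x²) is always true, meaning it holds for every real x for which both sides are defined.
No, this is NOT an identity.

Claim: sin²(x) = sin(x²).
Test a specific point where both sides are defined: x = 2π/3.
LHS = sin²(x) ≈ 0.7500
RHS = sin(x²) ≈ -0.9474
Since 0.7500 ≠ -0.9474, the equation fails at this point, so it cannot hold for every real x for which both sides are defined.
sin²(x) means (sin x)², squaring the output; sin(x²) squares the input. These are different functions.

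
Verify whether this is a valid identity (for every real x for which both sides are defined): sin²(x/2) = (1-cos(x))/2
Yes, this is an identity.

Claim: sin²(x/2) = (1-cos(x))/2.
Reasoning: Use cos(2θ) = 1 - 2sin²θ with θ = x/2: cos(x) = 1 - 2sin²(x/2). Solving for sin²(x/2) gives (1 - cos(x))/2.
So the two sides agree for every real x for which both sides are defined.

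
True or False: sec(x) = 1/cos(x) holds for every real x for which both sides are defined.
Claim: sec(x) = 1/cos(x).
Reasoning: sec(x) is by definition the reciprocal of cos(x), wherever cos(x) ≠ 0.
So the two sides agree for every real x for which both sides are defined.

Conclusion: True.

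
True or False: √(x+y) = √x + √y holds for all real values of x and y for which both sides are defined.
Claim: √(x+y) = √x + √y.
Test a specific point where both sides are defined: x = 3, y = 1.
LHS = √(x+y) ≈ 2.0000
RHS = √x + √y ≈ 2.7321
Since 2.0000 ≠ 2.7321, the equation fails at this point, so it cannot hold for all real values of x and y for which both sides are defined.
Squaring the right side gives x + 2√(xy) + y, not x + y.

Conclusion: False.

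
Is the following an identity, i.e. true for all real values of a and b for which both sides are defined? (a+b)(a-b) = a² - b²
Yes, this is an identity.

Claim: (a+b)(a-b) = a² - b².
Reasoning: Expand: (a+b)(a-b) = a² - ab + ba - b² = a² - b² (the cross terms cancel).
So the two sides agree for all real values of a and b for which both sides are defined.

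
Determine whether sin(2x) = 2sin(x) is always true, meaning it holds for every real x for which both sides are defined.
Claim: sin(2x) = 2sin(x).
Test a specific point where both sides are defined: x = 3π/4.
LHS = sin(2x) ≈ -1.0000
RHS = 2sin(x) ≈ 1.4142
Since -1.0000 ≠ 1.4142, the equation fails at this point, so it cannot hold for every real x for which both sides are defined.
The correct double-angle formula is sin(2x) = 2sin(x)cos(x).

Conclusion: No, this is NOT an identity.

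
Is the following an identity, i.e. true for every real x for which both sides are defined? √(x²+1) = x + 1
Claim: √(x²+1) = x + 1.
Test a specific point where both sides are defined: x = 1/2.
LHS = √(x²+1) ≈ 1.1180
RHS = x + 1 ≈ 1.5000
Since 1.1180 ≠ 1.5000, the equation fails at this point, so it cannot hold for every real x for which both sides are defined.
(x+1)² = x² + 2x + 1 ≠ x² + 1 unless x = 0.

Conclusion: No, this is NOT an identity.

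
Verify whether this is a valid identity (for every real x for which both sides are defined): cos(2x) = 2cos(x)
No, this is NOT an identity.

Claim: cos(2x) = 2cos(x).
Test a specific point where both sides are defined: x = π/3.
LHS = cos(2x) ≈ -0.5000
RHS = 2cos(x) ≈ 1.0000
Since -0.5000 ≠ 1.0000, the equation fails at this point, so it cannot hold for every real x for which both sides are defined.
The correct double-angle formula is cos(2x) = cos²x - sin²x.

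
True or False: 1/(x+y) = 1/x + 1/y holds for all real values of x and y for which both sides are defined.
Claim: 1/(x+y) = 1/x + 1/y.
Test a specific point where both sides are defined: x = -3, y = -1.
LHS = 1/(x+y) ≈ -0.2500
RHS = 1/x + 1/y ≈ -1.3333
Since -0.2500 ≠ -1.3333, the equation fails at this point, so it cannot hold for all real values of x and y for which both sides are defined.
1/x + 1/y = (x+y)/(xy), which is not 1/(x+y).

Conclusion: False.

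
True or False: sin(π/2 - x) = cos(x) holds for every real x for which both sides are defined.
Claim: sin(π/2 - x) = cos(x).
Reasoning: Use sin(u - v) = sin(u)cos(v) - cos(u)sin(v) with u = π/2, v = x: sin(π/2)cos(x) - cos(π/2)sin(x) = 1·cos(x) - 0·sin(x) = cos(x).
So the two sides agree for every real x for which both sides are defined.

Conclusion: True.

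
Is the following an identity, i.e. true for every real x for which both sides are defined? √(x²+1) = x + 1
Claim: √(x²+1) = x + 1.
Test a specific point where both sides are defined: x = 5.
LHS = √(x²+1) ≈ 5.0990
RHS = x + 1 ≈ 6.0000
Since 5.0990 ≠ 6.0000, the equation fails at this point, so it cannot hold for every real x for which both sides are defined.
(x+1)² = x² + 2x + 1 ≠ x² + 1 unless x = 0.

Conclusion: No, this is NOT an identity.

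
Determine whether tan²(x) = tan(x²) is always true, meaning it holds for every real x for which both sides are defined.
No, this is NOT an identity.

Claim: tan²(x) = tan(x²).
Test a specific point where both sides are defined: x = -π/6.
LHS = tan²(x) ≈ 0.3333
RHS = tan(x²) ≈ 0.2812
Since 0.3333 ≠ 0.2812, the equation fails at this point, so it cannot hold for every real x for which both sides are defined.
tan²(x) means (tan x)², squaring the output; tan(x²) squares the input. These are different functions.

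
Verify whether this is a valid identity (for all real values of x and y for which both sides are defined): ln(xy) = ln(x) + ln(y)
Yes, this is an identity.

Claim: ln(xy) = ln(x) + ln(y).
Reasoning: Both sides are simultaneously defined only when x, y > 0. Write x = e^p, y = e^q (p = ln x, q = ln y). Then xy = e^p · e^q = e^(p+q), so ln(xy) = p + q = ln(x) + ln(y).
So the two sides agree for all real values of x and y for which both sides are defined.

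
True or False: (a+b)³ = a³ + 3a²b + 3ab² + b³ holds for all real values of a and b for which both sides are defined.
True.

Claim: (a+b)³ = a³ + 3a²b + 3ab² + b³.
Reasoning: (a+b)³ = (a+b)(a+b)² = (a+b)(a² + 2ab + b²) = a³ + 2a²b + ab² + a²b + 2ab² + b³ = a³ + 3a²b + 3ab² + b³.
So the two sides agree for all real values of a and b for which both sides are defined.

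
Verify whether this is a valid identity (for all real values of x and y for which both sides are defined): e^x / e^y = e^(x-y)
Claim: e^x / e^y = e^(x-y).
Reasoning: 1/e^y = e^(-y), so e^x / e^y = e^x · e^(-y) = e^(x + (-y)) = e^(x-y) by the product rule for exponents.
So the two sides agree for all real values of x and y for which both sides are defined.

Conclusion: Yes, this is an identity.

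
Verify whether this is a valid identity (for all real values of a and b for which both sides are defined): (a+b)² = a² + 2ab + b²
Claim: (a+b)² = a² + 2ab + b².
Reasoning: Expand: (a+b)² = (a+b)(a+b) = a·a + a·b + b·a + b·b = a² + 2ab + b².
So the two sides agree for all real values of a and b for which both sides are defined.

Conclusion: Yes, this is an identity.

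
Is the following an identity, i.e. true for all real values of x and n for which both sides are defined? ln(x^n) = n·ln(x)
Claim: ln(x^n) = n·ln(x).
Reasoning: The right side requires x > 0. For x > 0, x^n = (e^(ln x))^n = e^(n·ln x), so taking ln of both sides gives ln(x^n) = n·ln(x).
So the two sides agree for all real values of x and n for which both sides are defined.

Conclusion: Yes, this is an identity.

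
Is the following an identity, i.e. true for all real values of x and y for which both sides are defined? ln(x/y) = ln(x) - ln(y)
Yes, this is an identity.

Claim: ln(x/y) = ln(x) - ln(y).
Reasoning: Both sides are simultaneously defined only when x, y > 0. Write x = e^p, y = e^q. Then x/y = e^(p-q), so ln(x/y) = p - q = ln(x) - ln(y).
So the two sides agree for all real values of x and y for which both sides are defined.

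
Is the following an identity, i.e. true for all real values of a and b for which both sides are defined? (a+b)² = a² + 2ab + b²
Claim: (a+b)² = a² + 2ab + b².
Reasoning: Expand: (a+b)² = (a+b)(a+b) = a·a + a·b + b·a + b·b = a² + 2ab + b².
So the two sides agree for all real values of a and b for which both sides are defined.

Conclusion: Yes, this is an identity.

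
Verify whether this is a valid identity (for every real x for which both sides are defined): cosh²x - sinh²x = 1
Yes, this is an identity.

Claim: cosh²x - sinh²x = 1.
Reasoning: With cosh(x) = (e^x + e^-x)/2 and sinh(x) = (e^x - e^-x)/2: cosh²x = (e^(2x) + 2 + e^(-2x))/4 and sinh²x = (e^(2x) - 2 + e^(-2x))/4. Subtracting leaves 4/4 = 1.
So the two sides agree for every real x for which both sides are defined.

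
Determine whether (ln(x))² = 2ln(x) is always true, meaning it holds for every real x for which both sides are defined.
No, this is NOT an identity.

Claim: (ln(x))² = 2ln(x).
Test a specific point where both sides are defined: x = 3.
LHS = (ln(x))² ≈ 1.2069
RHS = 2ln(x) ≈ 2.1972
Since 1.2069 ≠ 2.1972, the equation fails at this point, so it cannot hold for every real x for which both sides are defined.
2ln(x) equals ln(x²), which is not the same as (ln x)².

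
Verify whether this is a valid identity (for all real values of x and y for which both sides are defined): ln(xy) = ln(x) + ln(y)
Yes, this is an identity.

Claim: ln(xy) = ln(x) + ln(y).
Reasoning: Both sides are simultaneously defined only when x, y > 0. Write x = e^p, y = e^q (p = ln x, q = ln y). Then xy = e^p · e^q = e^(p+q), so ln(xy) = p + q = ln(x) + ln(y).
So the two sides agree for all real values of x and y for which both sides are defined.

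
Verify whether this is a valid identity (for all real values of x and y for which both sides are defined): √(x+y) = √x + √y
Claim: √(x+y) = √x + √y.
Test a specific point where both sides are defined: x = 2, y = 5.
LHS = √(x+y) ≈ 2.6458
RHS = √x + √y ≈ 3.6503
Since 2.6458 ≠ 3.6503, the equation fails at this point, so it cannot hold for all real values of x and y for which both sides are defined.
Squaring the right side gives x + 2√(xy) + y, not x + y.

Conclusion: No, this is NOT an identity.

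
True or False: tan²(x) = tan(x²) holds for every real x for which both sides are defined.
Claim: tan²(x) = tan(x²).
Test a specific point where both sides are defined: x = -π/4.
LHS = tan²(x) ≈ 1.0000
RHS = tan(x²) ≈ 0.7092
Since 1.0000 ≠ 0.7092, the equation fails at this point, so it cannot hold for every real x for which both sides are defined.
tan²(x) means (tan x)², squaring the output; tan(x²) squares the input. These are different functions.

Conclusion: False.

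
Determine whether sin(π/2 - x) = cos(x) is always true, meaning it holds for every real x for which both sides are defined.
Claim: sin(π/2 - x) = cos(x).
Reasoning: Use sin(u - v) = sin(u)cos(v) - cos(u)sin(v) with u = π/2, v = x: sin(π/2)cos(x) - cos(π/2)sin(x) = 1·cos(x) - 0·sin(x) = cos(x).
So the two sides agree for every real x for which both sides are defined.

Conclusion: Yes, this is an identity.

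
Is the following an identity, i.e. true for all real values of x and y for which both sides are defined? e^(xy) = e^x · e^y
No, this is NOT an identity.

Claim: e^(xy) = e^x · e^y.
Test a specific point where both sides are defined: x = 3/2, y = -1.
LHS = e^(xy) ≈ 0.2231
RHS = e^x · e^y ≈ 1.6487
Since 0.2231 ≠ 1.6487, the equation fails at this point, so it cannot hold for all real values of x and y for which both sides are defined.
e^x · e^y = e^(x+y), not e^(xy).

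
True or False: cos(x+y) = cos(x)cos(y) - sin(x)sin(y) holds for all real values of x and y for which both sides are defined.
Claim: cos(x+y) = cos(x)cos(y) - sin(x)sin(y).
Reasoning: By Euler's formula e^(i(x+y)) = e^(ix)·e^(iy) = (cos x + i·sin x)(cos y + i·sin y). The real part of the left side is cos(x+y); the real part of the product is cos(x)cos(y) - sin(x)sin(y) (since i·i = -1).
So the two sides agree for all real values of x and y for which both sides are defined.

Conclusion: True.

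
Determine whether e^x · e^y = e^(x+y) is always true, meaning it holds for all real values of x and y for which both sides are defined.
Yes, this is an identity.

Claim: e^x · e^y = e^(x+y).
Reasoning: This is the law of exponents for a common base: multiplying powers adds exponents. E.g. from the series, (Σ x^j/j!)(Σ y^k/k!) = Σ_m (Σ_{j+k=m} x^j y^k/(j!k!)) = Σ_m (x+y)^m/m! by the binomial theorem.
So the two sides agree for all real values of x and y for which both sides are defined.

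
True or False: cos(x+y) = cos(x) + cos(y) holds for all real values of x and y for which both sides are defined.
False.

Claim: cos(x+y) = cos(x) + cos(y).
Test a specific point where both sides are defined: x = 2π/3, y = π/2.
LHS = cos(x+y) ≈ -0.8660
RHS = cos(x) + cos(y) ≈ -0.5000
Since -0.8660 ≠ -0.5000, the equation fails at this point, so it cannot hold for all real values of x and y for which both sides are defined.
The correct expansion is cos(x+y) = cos(x)cos(y) - sin(x)sin(y); cosine is not additive.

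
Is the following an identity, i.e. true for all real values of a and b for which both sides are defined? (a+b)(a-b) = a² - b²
Claim: (a+b)(a-b) = a² - b².
Reasoning: Expand: (a+b)(a-b) = a² - ab + ba - b² = a² - b² (the cross terms cancel).
So the two sides agree for all real values of a and b for which both sides are defined.

Conclusion: Yes, this is an identity.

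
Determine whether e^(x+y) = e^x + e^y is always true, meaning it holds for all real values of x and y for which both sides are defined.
Claim: e^(x+y) = e^x + e^y.
Test a specific point where both sides are defined: x = -2, y = 1.
LHS = e^(x+y) ≈ 0.3679
RHS = e^x + e^y ≈ 2.8536
Since 0.3679 ≠ 2.8536, the equation fails at this point, so it cannot hold for all real values of x and y for which both sides are defined.
The correct rule is e^(x+y) = e^x · e^y (a product, not a sum).

Conclusion: No, this is NOT an identity.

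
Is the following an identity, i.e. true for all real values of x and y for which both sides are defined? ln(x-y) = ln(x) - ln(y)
Claim: ln(x-y) = ln(x) - ln(y).
Test a specific point where both sides are defined: x = 1, y = 1/2.
LHS = ln(x-y) ≈ -0.6931
RHS = ln(x) - ln(y) ≈ 0.6931
Since -0.6931 ≠ 0.6931, the equation fails at this point, so it cannot hold for all real values of x and y for which both sides are defined.
ln(x) - ln(y) = ln(x/y), not ln(x-y).

Conclusion: No, this is NOT an identity.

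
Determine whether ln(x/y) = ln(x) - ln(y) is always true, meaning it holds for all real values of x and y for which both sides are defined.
Claim: ln(x/y) = ln(x) - ln(y).
Reasoning: Both sides are simultaneously defined only when x, y > 0. Write x = e^p, y = e^q. Then x/y = e^(p-q), so ln(x/y) = p - q = ln(x) - ln(y).
So the two sides agree for all real values of x and y for which both sides are defined.

Conclusion: Yes, this is an identity.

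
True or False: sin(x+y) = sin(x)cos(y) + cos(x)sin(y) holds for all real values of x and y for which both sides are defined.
True.

Claim: sin(x+y) = sin(x)cos(y) + cos(x)sin(y).
Reasoning: By Euler's formula e^(i(x+y)) = e^(ix)·e^(iy) = (cos x + i·sin x)(cos y + i·sin y). The imaginary part of the left side is sin(x+y); the imaginary part of the product is sin(x)cos(y) + cos(x)sin(y).
So the two sides agree for all real values of x and y for which both sides are defined.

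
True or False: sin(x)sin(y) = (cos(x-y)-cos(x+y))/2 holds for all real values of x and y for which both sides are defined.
True.

Claim: sin(x)sin(y) = (cos(x-y)-cos(x+y))/2.
Reasoning: cos(x-y) = cos(x)cos(y) + sin(x)sin(y) and cos(x+y) = cos(x)cos(y) - sin(x)sin(y). Subtracting, cos(x-y) - cos(x+y) = 2sin(x)sin(y); divide by 2.
So the two sides agree for all real values of x and y for which both sides are defined.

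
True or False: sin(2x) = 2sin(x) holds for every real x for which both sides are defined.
False.

Claim: sin(2x) = 2sin(x).
Test a specific point where both sides are defined: x = -π/2.
LHS = sin(2x) ≈ 0.0000
RHS = 2sin(x) ≈ -2.0000
Since 0.0000 ≠ -2.0000, the equation fails at this point, so it cannot hold for every real x for which both sides are defined.
The correct double-angle formula is sin(2x) = 2sin(x)cos(x).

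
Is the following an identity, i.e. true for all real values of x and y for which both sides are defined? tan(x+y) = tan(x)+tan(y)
Claim: tan(x+y) = tan(x)+tan(y).
Test a specific point where both sides are defined: x = π/3, y = π/4.
LHS = tan(x+y) ≈ -3.7321
RHS = tan(x)+tan(y) ≈ 2.7321
Since -3.7321 ≠ 2.7321, the equation fails at this point, so it cannot hold for all real values of x and y for which both sides are defined.
The correct formula is tan(x+y) = (tan(x) + tan(y))/(1 - tan(x)tan(y)).

Conclusion: No, this is NOT an identity.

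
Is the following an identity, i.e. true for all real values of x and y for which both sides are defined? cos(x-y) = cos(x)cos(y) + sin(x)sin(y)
Yes, this is an identity.

Claim: cos(x-y) = cos(x)cos(y) + sin(x)sin(y).
Reasoning: Replace y by -y in cos(x+y) = cos(x)cos(y) - sin(x)sin(y) and use cos(-y) = cos(y), sin(-y) = -sin(y): cos(x-y) = cos(x)cos(y) + sin(x)sin(y).
So the two sides agree for all real values of x and y for which both sides are defined.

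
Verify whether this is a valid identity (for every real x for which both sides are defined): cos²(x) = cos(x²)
Claim: cos²(x) = cos(x²).
Test a specific point where both sides are defined: x = π/6.
LHS = cos²(x) ≈ 0.7500
RHS = cos(x²) ≈ 0.9627
Since 0.7500 ≠ 0.9627, the equation fails at this point, so it cannot hold for every real x for which both sides are defined.
cos²(x) means (cos x)², squaring the output; cos(x²) squares the input. These are different functions.

Conclusion: No, this is NOT an identity.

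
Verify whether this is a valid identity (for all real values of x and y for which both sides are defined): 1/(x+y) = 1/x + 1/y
Claim: 1/(x+y) = 1/x + 1/y.
Test a specific point where both sides are defined: x = 1/2, y = 5.
LHS = 1/(x+y) ≈ 0.1818
RHS = 1/x + 1/y ≈ 2.2000
Since 0.1818 ≠ 2.2000, the equation fails at this point, so it cannot hold for all real values of x and y for which both sides are defined.
1/x + 1/y = (x+y)/(xy), which is not 1/(x+y).

Conclusion: No, this is NOT an identity.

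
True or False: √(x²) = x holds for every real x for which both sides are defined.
Claim: √(x²) = x.
Test a specific point where both sides are defined: x = -2.
LHS = √(x²) ≈ 2.0000
RHS = x ≈ -2.0000
Since 2.0000 ≠ -2.0000, the equation fails at this point, so it cannot hold for every real x for which both sides are defined.
√(x²) = |x|, which differs from x whenever x < 0 (both sides are defined for every real x).

Conclusion: False.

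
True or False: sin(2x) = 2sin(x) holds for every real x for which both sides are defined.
False.

Claim: sin(2x) = 2sin(x).
Test a specific point where both sides are defined: x = π/4.
LHS = sin(2x) ≈ 1.0000
RHS = 2sin(x) ≈ 1.4142
Since 1.0000 ≠ 1.4142, the equation fails at this point, so it cannot hold for every real x for which both sides are defined.
The correct double-angle formula is sin(2x) = 2sin(x)cos(x).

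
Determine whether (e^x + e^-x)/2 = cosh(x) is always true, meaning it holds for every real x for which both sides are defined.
Yes, this is an identity.

Claim: (e^x + e^-x)/2 = cosh(x).
Reasoning: This is exactly the definition of the hyperbolic cosine: cosh(x) := (e^x + e^-x)/2.
So the two sides agree for every real x for which both sides are defined.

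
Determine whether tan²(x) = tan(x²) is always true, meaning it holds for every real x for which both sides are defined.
No, this is NOT an identity.

Claim: tan²(x) = tan(x²).
Test a specific point where both sides are defined: x = π/6.
LHS = tan²(x) ≈ 0.3333
RHS = tan(x²) ≈ 0.2812
Since 0.3333 ≠ 0.2812, the equation fails at this point, so it cannot hold for every real x for which both sides are defined.
tan²(x) means (tan x)², squaring the output; tan(x²) squares the input. These are different functions.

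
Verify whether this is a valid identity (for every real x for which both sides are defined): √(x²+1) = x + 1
No, this is NOT an identity.

Claim: √(x²+1) = x + 1.
Test a specific point where both sides are defined: x = -2.
LHS = √(x²+1) ≈ 2.2361
RHS = x + 1 ≈ -1.0000
Since 2.2361 ≠ -1.0000, the equation fails at this point, so it cannot hold for every real x for which both sides are defined.
(x+1)² = x² + 2x + 1 ≠ x² + 1 unless x = 0.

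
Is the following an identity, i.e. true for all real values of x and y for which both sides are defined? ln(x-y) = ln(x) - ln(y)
No, this is NOT an identity.

Claim: ln(x-y) = ln(x) - ln(y).
Test a specific point where both sides are defined: x = 4, y = 3.
LHS = ln(x-y) ≈ 0.0000
RHS = ln(x) - ln(y) ≈ 0.2877
Since 0.0000 ≠ 0.2877, the equation fails at this point, so it cannot hold for all real values of x and y for which both sides are defined.
ln(x) - ln(y) = ln(x/y), not ln(x-y).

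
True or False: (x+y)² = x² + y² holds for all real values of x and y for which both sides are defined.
False.

Claim: (x+y)² = x² + y².
Test a specific point where both sides are defined: x = 1, y = 3.
LHS = (x+y)² ≈ 16.0000
RHS = x² + y² ≈ 10.0000
Since 16.0000 ≠ 10.0000, the equation fails at this point, so it cannot hold for all real values of x and y for which both sides are defined.
The correct expansion is (x+y)² = x² + 2xy + y²; the cross term 2xy is missing.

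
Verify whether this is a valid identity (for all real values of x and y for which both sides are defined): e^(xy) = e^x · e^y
No, this is NOT an identity.

Claim: e^(xy) = e^x · e^y.
Test a specific point where both sides are defined: x = 1/2, y = 1/2.
LHS = e^(xy) ≈ 1.2840
RHS = e^x · e^y ≈ 2.7183
Since 1.2840 ≠ 2.7183, the equation fails at this point, so it cannot hold for all real values of x and y for which both sides are defined.
e^x · e^y = e^(x+y), not e^(xy).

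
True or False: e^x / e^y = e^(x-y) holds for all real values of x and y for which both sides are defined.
True.

Claim: e^x / e^y = e^(x-y).
Reasoning: 1/e^y = e^(-y), so e^x / e^y = e^x · e^(-y) = e^(x + (-y)) = e^(x-y) by the product rule for exponents.
So the two sides agree for all real values of x and y for which both sides are defined.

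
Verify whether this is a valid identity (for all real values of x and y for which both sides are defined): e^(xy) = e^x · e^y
Claim: e^(xy) = e^x · e^y.
Test a specific point where both sides are defined: x = -3, y = 2.
LHS = e^(xy) ≈ 0.0025
RHS = e^x · e^y ≈ 0.3679
Since 0.0025 ≠ 0.3679, the equation fails at this point, so it cannot hold for all real values of x and y for which both sides are defined.
e^x · e^y = e^(x+y), not e^(xy).

Conclusion: No, this is NOT an identity.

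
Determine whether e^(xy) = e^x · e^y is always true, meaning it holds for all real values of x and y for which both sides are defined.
Claim: e^(xy) = e^x · e^y.
Test a specific point where both sides are defined: x = 1, y = -1.
LHS = e^(xy) ≈ 0.3679
RHS = e^x · e^y ≈ 1.0000
Since 0.3679 ≠ 1.0000, the equation fails at this point, so it cannot hold for all real values of x and y for which both sides are defined.
e^x · e^y = e^(x+y), not e^(xy).

Conclusion: No, this is NOT an identity.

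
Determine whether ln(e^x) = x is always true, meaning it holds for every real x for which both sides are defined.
Claim: ln(e^x) = x.
Reasoning: ln is the inverse of the exponential: ln(e^x) asks for the exponent p with e^p = e^x, and since e^p is one-to-one that exponent is p = x.
So the two sides agree for every real x for which both sides are defined.

Conclusion: Yes, this is an identity.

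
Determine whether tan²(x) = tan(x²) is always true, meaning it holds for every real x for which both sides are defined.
Claim: tan²(x) = tan(x²).
Test a specific point where both sides are defined: x = 3π/4.
LHS = tan²(x) ≈ 1.0000
RHS = tan(x²) ≈ -0.8977
Since 1.0000 ≠ -0.8977, the equation fails at this point, so it cannot hold for every real x for which both sides are defined.
tan²(x) means (tan x)², squaring the output; tan(x²) squares the input. These are different functions.

Conclusion: No, this is NOT an identity.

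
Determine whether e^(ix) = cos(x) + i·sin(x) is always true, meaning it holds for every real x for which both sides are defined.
Yes, this is an identity.

Claim: e^(ix) = cos(x) + i·sin(x).
Reasoning: Euler's formula. Expand e^(ix) = Σ (ix)^k / k!. Since i² = -1, the even-k terms are Σ (-1)^m x^(2m)/(2m)! = cos(x) and the odd-k terms are i · Σ (-1)^m x^(2m+1)/(2m+1)! = i·sin(x).
So the two sides agree for every real x for which both sides are defined.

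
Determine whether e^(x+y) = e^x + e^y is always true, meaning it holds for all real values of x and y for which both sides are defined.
Claim: e^(x+y) = e^x + e^y.
Test a specific point where both sides are defined: x = 1, y = 1/2.
LHS = e^(x+y) ≈ 4.4817
RHS = e^x + e^y ≈ 4.3670
Since 4.4817 ≠ 4.3670, the equation fails at this point, so it cannot hold for all real values of x and y for which both sides are defined.
The correct rule is e^(x+y) = e^x · e^y (a product, not a sum).

Conclusion: No, this is NOT an identity.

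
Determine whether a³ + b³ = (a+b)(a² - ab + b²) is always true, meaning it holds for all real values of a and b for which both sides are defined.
Yes, this is an identity.

Claim: a³ + b³ = (a+b)(a² - ab + b²).
Reasoning: Expand the right side: (a+b)(a² - ab + b²) = a³ - a²b + ab² + a²b - ab² + b³ = a³ + b³ (the middle terms cancel in pairs).
So the two sides agree for all real values of a and b for which both sides are defined.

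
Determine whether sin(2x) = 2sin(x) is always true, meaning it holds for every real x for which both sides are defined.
No, this is NOT an identity.

Claim: sin(2x) = 2sin(x).
Test a specific point where both sides are defined: x = π/3.
LHS = sin(2x) ≈ 0.8660
RHS = 2sin(x) ≈ 1.7321
Since 0.8660 ≠ 1.7321, the equation fails at this point, so it cannot hold for every real x for which both sides are defined.
The correct double-angle formula is sin(2x) = 2sin(x)cos(x).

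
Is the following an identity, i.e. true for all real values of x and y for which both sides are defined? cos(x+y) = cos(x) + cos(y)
No, this is NOT an identity.

Claim: cos(x+y) = cos(x) + cos(y).
Test a specific point where both sides are defined: x = 2π/3, y = π/2.
LHS = cos(x+y) ≈ -0.8660
RHS = cos(x) + cos(y) ≈ -0.5000
Since -0.8660 ≠ -0.5000, the equation fails at this point, so it cannot hold for all real values of x and y for which both sides are defined.
The correct expansion is cos(x+y) = cos(x)cos(y) - sin(x)sin(y); cosine is not additive.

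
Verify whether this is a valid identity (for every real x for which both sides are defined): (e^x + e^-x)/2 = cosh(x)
Claim: (e^x + e^-x)/2 = cosh(x).
Reasoning: This is exactly the definition of the hyperbolic cosine: cosh(x) := (e^x + e^-x)/2.
So the two sides agree for every real x for which both sides are defined.

Conclusion: Yes, this is an identity.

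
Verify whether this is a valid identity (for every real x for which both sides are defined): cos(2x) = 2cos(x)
No, this is NOT an identity.

Claim: cos(2x) = 2cos(x).
Test a specific point where both sides are defined: x = 2π/3.
LHS = cos(2x) ≈ -0.5000
RHS = 2cos(x) ≈ -1.0000
Since -0.5000 ≠ -1.0000, the equation fails at this point, so it cannot hold for every real x for which both sides are defined.
The correct double-angle formula is cos(2x) = cos²x - sin²x.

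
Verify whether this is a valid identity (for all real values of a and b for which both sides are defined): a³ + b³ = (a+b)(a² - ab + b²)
Yes, this is an identity.

Claim: a³ + b³ = (a+b)(a² - ab + b²).
Reasoning: Expand the right side: (a+b)(a² - ab + b²) = a³ - a²b + ab² + a²b - ab² + b³ = a³ + b³ (the middle terms cancel in pairs).
So the two sides agree for all real values of a and b for which both sides are defined.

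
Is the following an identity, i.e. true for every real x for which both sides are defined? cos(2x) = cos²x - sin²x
Yes, this is an identity.

Claim: cos(2x) = cos²x - sin²x.
Reasoning: Put y = x in the addition formula cos(x+y) = cos(x)cos(y) - sin(x)sin(y): cos(2x) = cos²x - sin²x.
So the two sides agree for every real x for which both sides are defined.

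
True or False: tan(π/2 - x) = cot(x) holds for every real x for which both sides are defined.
True.

Claim: tan(π/2 - x) = cot(x).
Reasoning: tan(π/2 - x) = sin(π/2 - x)/cos(π/2 - x) = cos(x)/sin(x) = cot(x), using the cofunction identities sin(π/2 - x) = cos(x) and cos(π/2 - x) = sin(x).
So the two sides agree for every real x for which both sides are defined.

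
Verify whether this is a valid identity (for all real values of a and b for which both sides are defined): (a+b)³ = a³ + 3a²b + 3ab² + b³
Yes, this is an identity.

Claim: (a+b)³ = a³ + 3a²b + 3ab² + b³.
Reasoning: (a+b)³ = (a+b)(a+b)² = (a+b)(a² + 2ab + b²) = a³ + 2a²b + ab² + a²b + 2ab² + b³ = a³ + 3a²b + 3ab² + b³.
So the two sides agree for all real values of a and b for which both sides are defined.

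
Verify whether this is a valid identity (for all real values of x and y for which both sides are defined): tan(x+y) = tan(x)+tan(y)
Claim: tan(x+y) = tan(x)+tan(y).
Test a specific point where both sides are defined: x = π/3, y = -π/6.
LHS = tan(x+y) ≈ 0.5774
RHS = tan(x)+tan(y) ≈ 1.1547
Since 0.5774 ≠ 1.1547, the equation fails at this point, so it cannot hold for all real values of x and y for which both sides are defined.
The correct formula is tan(x+y) = (tan(x) + tan(y))/(1 - tan(x)tan(y)).

Conclusion: No, this is NOT an identity.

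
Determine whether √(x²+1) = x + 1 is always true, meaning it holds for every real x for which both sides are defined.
No, this is NOT an identity.

Claim: √(x²+1) = x + 1.
Test a specific point where both sides are defined: x = -1.
LHS = √(x²+1) ≈ 1.4142
RHS = x + 1 ≈ 0.0000
Since 1.4142 ≠ 0.0000, the equation fails at this point, so it cannot hold for every real x for which both sides are defined.
(x+1)² = x² + 2x + 1 ≠ x² + 1 unless x = 0.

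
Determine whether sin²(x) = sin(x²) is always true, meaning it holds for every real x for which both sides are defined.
Claim: sin²(x) = sin(x²).
Test a specific point where both sides are defined: x = 2π/3.
LHS = sin²(x) ≈ 0.7500
RHS = sin(x²) ≈ -0.9474
Since 0.7500 ≠ -0.9474, the equation fails at this point, so it cannot hold for every real x for which both sides are defined.
sin²(x) means (sin x)², squaring the output; sin(x²) squares the input. These are different functions.

Conclusion: No, this is NOT an identity.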